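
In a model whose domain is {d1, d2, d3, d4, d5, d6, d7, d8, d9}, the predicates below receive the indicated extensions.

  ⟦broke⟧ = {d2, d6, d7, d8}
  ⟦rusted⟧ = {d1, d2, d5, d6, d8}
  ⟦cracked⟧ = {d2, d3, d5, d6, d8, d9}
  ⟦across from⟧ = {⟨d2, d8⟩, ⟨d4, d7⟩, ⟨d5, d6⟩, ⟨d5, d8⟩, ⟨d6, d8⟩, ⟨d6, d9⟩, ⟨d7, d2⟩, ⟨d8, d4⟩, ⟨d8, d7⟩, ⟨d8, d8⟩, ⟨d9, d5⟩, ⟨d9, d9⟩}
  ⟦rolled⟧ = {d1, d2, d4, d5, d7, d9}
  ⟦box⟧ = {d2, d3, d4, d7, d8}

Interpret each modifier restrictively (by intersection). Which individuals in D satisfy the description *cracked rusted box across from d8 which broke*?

{d2, d8}

⟦across from d8⟧ = {x : ⟨x, d8⟩ ∈ ⟦across from⟧} = {d2, d5, d6, d8}
⟦which broke⟧ = ⟦broke⟧ = {d2, d6, d7, d8}
⟦box⟧ = {d2, d3, d4, d7, d8}
… ∩ ⟦across from d8⟧ = {d2, d3, d4, d7, d8} ∩ {d2, d5, d6, d8} = {d2, d8}
… ∩ ⟦which broke⟧ = {d2, d8} ∩ {d2, d6, d7, d8} = {d2, d8}
… ∩ ⟦cracked⟧ = {d2, d8} ∩ {d2, d3, d5, d6, d8, d9} = {d2, d8}
… ∩ ⟦rusted⟧ = {d2, d8} ∩ {d1, d2, d5, d6, d8} = {d2, d8}
So ⟦cracked rusted box across from d8 which broke⟧ = {d2, d8}.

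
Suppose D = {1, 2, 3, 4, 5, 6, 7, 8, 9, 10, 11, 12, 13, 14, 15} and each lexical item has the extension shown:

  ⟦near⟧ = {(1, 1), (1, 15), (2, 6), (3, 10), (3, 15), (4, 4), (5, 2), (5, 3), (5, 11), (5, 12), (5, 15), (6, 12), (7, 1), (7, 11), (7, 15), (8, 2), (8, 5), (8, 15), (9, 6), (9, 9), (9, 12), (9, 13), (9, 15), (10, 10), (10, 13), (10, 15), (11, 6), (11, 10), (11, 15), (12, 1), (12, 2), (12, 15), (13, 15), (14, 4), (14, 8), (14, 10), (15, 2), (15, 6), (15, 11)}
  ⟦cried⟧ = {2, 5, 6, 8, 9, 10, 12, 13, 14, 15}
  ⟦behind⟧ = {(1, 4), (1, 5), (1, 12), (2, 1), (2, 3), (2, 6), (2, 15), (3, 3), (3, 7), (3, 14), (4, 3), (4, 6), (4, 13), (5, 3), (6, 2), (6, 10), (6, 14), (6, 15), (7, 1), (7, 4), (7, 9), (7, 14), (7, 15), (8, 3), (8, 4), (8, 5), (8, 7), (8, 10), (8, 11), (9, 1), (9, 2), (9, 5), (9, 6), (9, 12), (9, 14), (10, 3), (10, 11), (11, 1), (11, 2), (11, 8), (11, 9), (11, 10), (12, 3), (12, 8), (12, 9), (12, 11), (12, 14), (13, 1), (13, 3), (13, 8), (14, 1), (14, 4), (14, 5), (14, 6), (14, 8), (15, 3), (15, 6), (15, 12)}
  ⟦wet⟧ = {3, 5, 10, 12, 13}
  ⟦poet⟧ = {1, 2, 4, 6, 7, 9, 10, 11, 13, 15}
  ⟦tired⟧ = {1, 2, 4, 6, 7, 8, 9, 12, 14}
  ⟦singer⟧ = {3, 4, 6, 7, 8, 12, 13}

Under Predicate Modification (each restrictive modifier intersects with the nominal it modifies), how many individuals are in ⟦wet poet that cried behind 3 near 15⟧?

⟦that cried⟧ = ⟦cried⟧ = {2, 5, 6, 8, 9, 10, 12, 13, 14, 15}
⟦behind 3⟧ = {x : ⟨x, 3⟩ ∈ ⟦behind⟧} = {2, 3, 4, 5, 8, 10, 12, 13, 15}
⟦near 15⟧ = {x : ⟨x, 15⟩ ∈ ⟦near⟧} = {1, 3, 5, 7, 8, 9, 10, 11, 12, 13}
⟦poet⟧ = {1, 2, 4, 6, 7, 9, 10, 11, 13, 15}
… ∩ ⟦that cried⟧ = {1, 2, 4, 6, 7, 9, 10, 11, 13, 15} ∩ {2, 5, 6, 8, 9, 10, 12, 13, 14, 15} = {2, 6, 9, 10, 13, 15}
… ∩ ⟦behind 3⟧ = {2, 6, 9, 10, 13, 15} ∩ {2, 3, 4, 5, 8, 10, 12, 13, 15} = {2, 10, 13, 15}
… ∩ ⟦near 15⟧ = {2, 10, 13, 15} ∩ {1, 3, 5, 7, 8, 9, 10, 11, 12, 13} = {10, 13}
… ∩ ⟦wet⟧ = {10, 13} ∩ {3, 5, 10, 12, 13} = {10, 13}
⟦wet poet that cried behind 3 near 15⟧ = {10, 13}, so the cardinality is 2.

2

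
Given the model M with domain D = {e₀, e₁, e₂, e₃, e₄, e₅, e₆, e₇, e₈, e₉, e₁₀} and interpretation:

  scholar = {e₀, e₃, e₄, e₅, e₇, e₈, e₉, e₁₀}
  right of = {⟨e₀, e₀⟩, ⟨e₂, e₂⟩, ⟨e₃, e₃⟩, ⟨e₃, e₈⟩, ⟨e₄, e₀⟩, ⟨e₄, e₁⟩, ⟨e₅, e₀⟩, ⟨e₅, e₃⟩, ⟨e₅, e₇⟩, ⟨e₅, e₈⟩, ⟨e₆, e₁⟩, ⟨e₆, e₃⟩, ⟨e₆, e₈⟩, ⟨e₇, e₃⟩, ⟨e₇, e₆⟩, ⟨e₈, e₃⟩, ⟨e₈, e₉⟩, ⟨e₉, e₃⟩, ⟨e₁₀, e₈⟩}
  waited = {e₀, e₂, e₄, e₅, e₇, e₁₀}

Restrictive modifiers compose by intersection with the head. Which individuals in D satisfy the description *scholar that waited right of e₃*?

⟦that waited⟧ = ⟦waited⟧ = {e₀, e₂, e₄, e₅, e₇, e₁₀}
⟦right of e₃⟧ = {x : ⟨x, e₃⟩ ∈ ⟦right of⟧} = {e₃, e₅, e₆, e₇, e₈, e₉}
⟦scholar⟧ = {e₀, e₃, e₄, e₅, e₇, e₈, e₉, e₁₀}
… ∩ ⟦that waited⟧ = {e₀, e₃, e₄, e₅, e₇, e₈, e₉, e₁₀} ∩ {e₀, e₂, e₄, e₅, e₇, e₁₀} = {e₀, e₄, e₅, e₇, e₁₀}
… ∩ ⟦right of e₃⟧ = {e₀, e₄, e₅, e₇, e₁₀} ∩ {e₃, e₅, e₆, e₇, e₈, e₉} = {e₅, e₇}
So ⟦scholar that waited right of e₃⟧ = {e₅, e₇}.

{e₅, e₇}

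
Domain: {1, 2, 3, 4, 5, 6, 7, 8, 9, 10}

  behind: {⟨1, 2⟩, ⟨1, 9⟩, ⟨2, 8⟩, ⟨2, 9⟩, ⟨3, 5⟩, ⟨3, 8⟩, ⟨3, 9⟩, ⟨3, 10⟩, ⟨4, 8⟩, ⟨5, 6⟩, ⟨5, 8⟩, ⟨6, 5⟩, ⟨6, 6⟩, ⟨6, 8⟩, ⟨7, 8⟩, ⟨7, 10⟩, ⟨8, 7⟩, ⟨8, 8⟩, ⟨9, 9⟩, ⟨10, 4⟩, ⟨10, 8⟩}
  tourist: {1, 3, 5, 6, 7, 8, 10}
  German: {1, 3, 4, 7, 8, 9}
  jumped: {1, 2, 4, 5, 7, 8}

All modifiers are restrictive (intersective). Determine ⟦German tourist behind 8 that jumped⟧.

⟦behind 8⟧ = {x : ⟨x, 8⟩ ∈ ⟦behind⟧} = {2, 3, 4, 5, 6, 7, 8, 10}
⟦that jumped⟧ = ⟦jumped⟧ = {1, 2, 4, 5, 7, 8}
⟦tourist⟧ = {1, 3, 5, 6, 7, 8, 10}
… ∩ ⟦behind 8⟧ = {1, 3, 5, 6, 7, 8, 10} ∩ {2, 3, 4, 5, 6, 7, 8, 10} = {3, 5, 6, 7, 8, 10}
… ∩ ⟦that jumped⟧ = {3, 5, 6, 7, 8, 10} ∩ {1, 2, 4, 5, 7, 8} = {5, 7, 8}
… ∩ ⟦German⟧ = {5, 7, 8} ∩ {1, 3, 4, 7, 8, 9} = {7, 8}
So ⟦German tourist behind 8 that jumped⟧ = {7, 8}.

{7, 8}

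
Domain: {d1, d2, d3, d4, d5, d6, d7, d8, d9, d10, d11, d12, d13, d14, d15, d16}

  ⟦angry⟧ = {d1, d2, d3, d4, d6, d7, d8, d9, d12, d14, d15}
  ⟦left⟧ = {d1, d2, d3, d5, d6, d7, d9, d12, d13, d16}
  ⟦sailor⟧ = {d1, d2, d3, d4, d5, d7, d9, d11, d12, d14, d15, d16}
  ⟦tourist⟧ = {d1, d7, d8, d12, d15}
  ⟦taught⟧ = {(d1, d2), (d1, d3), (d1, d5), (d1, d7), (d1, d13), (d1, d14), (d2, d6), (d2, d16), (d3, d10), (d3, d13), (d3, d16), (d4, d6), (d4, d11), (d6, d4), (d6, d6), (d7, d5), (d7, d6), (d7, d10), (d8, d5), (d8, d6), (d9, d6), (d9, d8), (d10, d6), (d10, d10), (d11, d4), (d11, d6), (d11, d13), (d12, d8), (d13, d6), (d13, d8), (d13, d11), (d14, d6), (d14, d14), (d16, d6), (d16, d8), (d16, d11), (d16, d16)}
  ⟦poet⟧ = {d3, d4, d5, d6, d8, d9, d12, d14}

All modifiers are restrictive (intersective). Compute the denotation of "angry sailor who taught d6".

⟦who taught d6⟧ = {x : ⟨x, d6⟩ ∈ ⟦taught⟧} = {d2, d4, d6, d7, d8, d9, d10, d11, d13, d14, d16}
⟦sailor⟧ = {d1, d2, d3, d4, d5, d7, d9, d11, d12, d14, d15, d16}
… ∩ ⟦who taught d6⟧ = {d1, d2, d3, d4, d5, d7, d9, d11, d12, d14, d15, d16} ∩ {d2, d4, d6, d7, d8, d9, d10, d11, d13, d14, d16} = {d2, d4, d7, d9, d11, d14, d16}
… ∩ ⟦angry⟧ = {d2, d4, d7, d9, d11, d14, d16} ∩ {d1, d2, d3, d4, d6, d7, d8, d9, d12, d14, d15} = {d2, d4, d7, d9, d14}
So ⟦angry sailor who taught d6⟧ = {d2, d4, d7, d9, d14}.

{d2, d4, d7, d9, d14}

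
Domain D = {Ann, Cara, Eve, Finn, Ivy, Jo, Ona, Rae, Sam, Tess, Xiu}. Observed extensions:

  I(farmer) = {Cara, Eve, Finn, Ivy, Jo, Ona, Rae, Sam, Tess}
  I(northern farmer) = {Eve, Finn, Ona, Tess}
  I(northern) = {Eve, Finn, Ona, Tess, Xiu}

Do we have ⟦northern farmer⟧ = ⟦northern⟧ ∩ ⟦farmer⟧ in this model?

yes

⟦northern⟧ ∩ ⟦farmer⟧ = {Eve, Finn, Ona, Tess, Xiu} ∩ {Cara, Eve, Finn, Ivy, Jo, Ona, Rae, Sam, Tess} = {Eve, Finn, Ona, Tess}
Observed ⟦northern farmer⟧ = {Eve, Finn, Ona, Tess}.
These coincide, so the modifier is intersective here.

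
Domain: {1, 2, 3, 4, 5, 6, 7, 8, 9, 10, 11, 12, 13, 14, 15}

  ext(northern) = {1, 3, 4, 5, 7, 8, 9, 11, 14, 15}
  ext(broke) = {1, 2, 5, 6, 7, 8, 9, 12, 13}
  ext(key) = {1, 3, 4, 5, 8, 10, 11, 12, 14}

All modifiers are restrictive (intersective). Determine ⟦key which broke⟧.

{1, 5, 8, 12}

⟦which broke⟧ = ⟦broke⟧ = {1, 2, 5, 6, 7, 8, 9, 12, 13}
⟦key⟧ = {1, 3, 4, 5, 8, 10, 11, 12, 14}
… ∩ ⟦which broke⟧ = {1, 3, 4, 5, 8, 10, 11, 12, 14} ∩ {1, 2, 5, 6, 7, 8, 9, 12, 13} = {1, 5, 8, 12}
So ⟦key which broke⟧ = {1, 5, 8, 12}.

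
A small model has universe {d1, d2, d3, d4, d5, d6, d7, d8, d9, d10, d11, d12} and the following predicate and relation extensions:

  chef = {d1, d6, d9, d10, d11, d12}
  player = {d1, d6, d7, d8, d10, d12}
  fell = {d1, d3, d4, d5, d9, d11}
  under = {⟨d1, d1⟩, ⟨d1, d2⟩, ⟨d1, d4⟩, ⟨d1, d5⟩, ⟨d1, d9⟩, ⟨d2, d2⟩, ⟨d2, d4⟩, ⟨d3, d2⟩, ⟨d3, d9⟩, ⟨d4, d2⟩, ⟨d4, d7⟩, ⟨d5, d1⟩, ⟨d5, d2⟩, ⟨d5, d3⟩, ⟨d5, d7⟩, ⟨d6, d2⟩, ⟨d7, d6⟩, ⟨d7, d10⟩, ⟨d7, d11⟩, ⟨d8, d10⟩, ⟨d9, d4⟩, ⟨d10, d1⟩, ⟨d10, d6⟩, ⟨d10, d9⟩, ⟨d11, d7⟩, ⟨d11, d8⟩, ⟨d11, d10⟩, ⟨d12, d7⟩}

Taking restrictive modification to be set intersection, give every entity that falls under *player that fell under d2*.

⟦that fell⟧ = ⟦fell⟧ = {d1, d3, d4, d5, d9, d11}
⟦under d2⟧ = {x : ⟨x, d2⟩ ∈ ⟦under⟧} = {d1, d2, d3, d4, d5, d6}
⟦player⟧ = {d1, d6, d7, d8, d10, d12}
… ∩ ⟦that fell⟧ = {d1, d6, d7, d8, d10, d12} ∩ {d1, d3, d4, d5, d9, d11} = {d1}
… ∩ ⟦under d2⟧ = {d1} ∩ {d1, d2, d3, d4, d5, d6} = {d1}
So ⟦player that fell under d2⟧ = {d1}.

{d1}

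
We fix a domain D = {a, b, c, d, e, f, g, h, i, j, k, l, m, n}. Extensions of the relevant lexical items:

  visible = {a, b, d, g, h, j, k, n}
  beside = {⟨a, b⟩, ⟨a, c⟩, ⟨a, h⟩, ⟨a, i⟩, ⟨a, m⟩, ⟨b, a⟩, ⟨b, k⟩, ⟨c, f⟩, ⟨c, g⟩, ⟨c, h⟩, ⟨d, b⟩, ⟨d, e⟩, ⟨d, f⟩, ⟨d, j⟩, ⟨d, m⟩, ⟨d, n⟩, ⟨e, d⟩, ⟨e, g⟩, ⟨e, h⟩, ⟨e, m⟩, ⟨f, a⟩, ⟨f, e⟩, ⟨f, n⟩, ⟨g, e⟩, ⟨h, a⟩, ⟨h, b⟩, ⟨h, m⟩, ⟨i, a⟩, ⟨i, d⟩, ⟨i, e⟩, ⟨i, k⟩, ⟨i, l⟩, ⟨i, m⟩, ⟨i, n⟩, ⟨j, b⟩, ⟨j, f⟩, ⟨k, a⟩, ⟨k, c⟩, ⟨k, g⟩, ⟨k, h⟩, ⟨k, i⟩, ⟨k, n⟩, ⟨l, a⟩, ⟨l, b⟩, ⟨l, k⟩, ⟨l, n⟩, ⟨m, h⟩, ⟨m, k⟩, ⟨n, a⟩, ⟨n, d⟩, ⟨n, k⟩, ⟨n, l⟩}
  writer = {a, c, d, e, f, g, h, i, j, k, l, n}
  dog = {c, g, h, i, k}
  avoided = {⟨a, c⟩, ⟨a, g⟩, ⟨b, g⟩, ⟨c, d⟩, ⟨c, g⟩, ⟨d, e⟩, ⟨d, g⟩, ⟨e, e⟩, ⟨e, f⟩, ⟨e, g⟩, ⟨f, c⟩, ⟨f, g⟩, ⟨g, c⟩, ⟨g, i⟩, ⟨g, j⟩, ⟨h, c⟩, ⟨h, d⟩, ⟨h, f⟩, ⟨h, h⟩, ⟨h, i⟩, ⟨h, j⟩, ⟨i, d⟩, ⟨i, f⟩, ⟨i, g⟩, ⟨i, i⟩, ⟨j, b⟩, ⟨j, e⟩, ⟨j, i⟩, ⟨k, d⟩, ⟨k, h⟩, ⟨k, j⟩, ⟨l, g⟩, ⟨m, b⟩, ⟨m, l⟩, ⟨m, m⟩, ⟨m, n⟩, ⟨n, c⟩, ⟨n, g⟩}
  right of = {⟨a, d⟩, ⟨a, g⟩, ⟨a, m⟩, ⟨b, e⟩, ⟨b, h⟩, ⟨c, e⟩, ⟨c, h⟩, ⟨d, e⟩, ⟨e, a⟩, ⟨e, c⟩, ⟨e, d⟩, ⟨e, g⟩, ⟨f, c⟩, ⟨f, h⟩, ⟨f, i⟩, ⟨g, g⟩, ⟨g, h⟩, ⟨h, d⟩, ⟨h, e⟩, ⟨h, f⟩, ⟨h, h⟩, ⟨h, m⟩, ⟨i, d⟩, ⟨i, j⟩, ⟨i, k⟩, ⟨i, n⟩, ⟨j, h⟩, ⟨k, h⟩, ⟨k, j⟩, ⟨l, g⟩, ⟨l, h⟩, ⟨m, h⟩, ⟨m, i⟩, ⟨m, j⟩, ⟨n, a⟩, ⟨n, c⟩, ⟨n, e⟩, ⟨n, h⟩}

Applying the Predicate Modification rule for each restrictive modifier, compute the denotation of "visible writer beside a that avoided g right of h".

⟦beside a⟧ = {x : ⟨x, a⟩ ∈ ⟦beside⟧} = {b, f, h, i, k, l, n}
⟦that avoided g⟧ = {x : ⟨x, g⟩ ∈ ⟦avoided⟧} = {a, b, c, d, e, f, i, l, n}
⟦right of h⟧ = {x : ⟨x, h⟩ ∈ ⟦right of⟧} = {b, c, f, g, h, j, k, l, m, n}
⟦writer⟧ = {a, c, d, e, f, g, h, i, j, k, l, n}
… ∩ ⟦beside a⟧ = {a, c, d, e, f, g, h, i, j, k, l, n} ∩ {b, f, h, i, k, l, n} = {f, h, i, k, l, n}
… ∩ ⟦that avoided g⟧ = {f, h, i, k, l, n} ∩ {a, b, c, d, e, f, i, l, n} = {f, i, l, n}
… ∩ ⟦right of h⟧ = {f, i, l, n} ∩ {b, c, f, g, h, j, k, l, m, n} = {f, l, n}
… ∩ ⟦visible⟧ = {f, l, n} ∩ {a, b, d, g, h, j, k, n} = {n}
So ⟦visible writer beside a that avoided g right of h⟧ = {n}.

{n}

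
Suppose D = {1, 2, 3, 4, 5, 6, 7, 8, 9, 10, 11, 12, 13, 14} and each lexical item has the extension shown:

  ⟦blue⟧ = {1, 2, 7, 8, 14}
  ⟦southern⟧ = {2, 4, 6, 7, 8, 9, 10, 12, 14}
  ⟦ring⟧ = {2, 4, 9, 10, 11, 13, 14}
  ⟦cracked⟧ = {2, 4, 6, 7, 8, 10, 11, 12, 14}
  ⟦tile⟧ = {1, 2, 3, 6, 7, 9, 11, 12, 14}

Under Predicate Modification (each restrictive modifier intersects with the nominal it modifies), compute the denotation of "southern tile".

{2, 6, 7, 9, 12, 14}

⟦tile⟧ = {1, 2, 3, 6, 7, 9, 11, 12, 14}
… ∩ ⟦southern⟧ = {1, 2, 3, 6, 7, 9, 11, 12, 14} ∩ {2, 4, 6, 7, 8, 9, 10, 12, 14} = {2, 6, 7, 9, 12, 14}
So ⟦southern tile⟧ = {2, 6, 7, 9, 12, 14}.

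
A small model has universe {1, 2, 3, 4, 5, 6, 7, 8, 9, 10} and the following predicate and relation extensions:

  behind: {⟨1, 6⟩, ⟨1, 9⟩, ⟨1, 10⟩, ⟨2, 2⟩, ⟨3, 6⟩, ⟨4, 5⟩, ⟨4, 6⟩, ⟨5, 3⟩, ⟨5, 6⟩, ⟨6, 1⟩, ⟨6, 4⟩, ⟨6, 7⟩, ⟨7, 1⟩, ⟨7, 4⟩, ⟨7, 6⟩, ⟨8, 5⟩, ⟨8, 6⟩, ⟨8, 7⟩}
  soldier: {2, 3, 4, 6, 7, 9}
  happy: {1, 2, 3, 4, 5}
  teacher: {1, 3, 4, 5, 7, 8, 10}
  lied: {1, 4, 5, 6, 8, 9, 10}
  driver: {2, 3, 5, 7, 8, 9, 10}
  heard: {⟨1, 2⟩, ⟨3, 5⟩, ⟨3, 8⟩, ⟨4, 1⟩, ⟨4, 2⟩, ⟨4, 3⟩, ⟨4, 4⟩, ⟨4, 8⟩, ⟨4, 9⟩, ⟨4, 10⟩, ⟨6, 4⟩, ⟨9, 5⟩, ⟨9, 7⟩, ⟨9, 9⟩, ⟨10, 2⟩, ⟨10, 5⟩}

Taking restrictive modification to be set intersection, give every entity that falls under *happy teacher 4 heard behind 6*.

⟦4 heard⟧ = {x : ⟨4, x⟩ ∈ ⟦heard⟧} = {1, 2, 3, 4, 8, 9, 10}
⟦behind 6⟧ = {x : ⟨x, 6⟩ ∈ ⟦behind⟧} = {1, 3, 4, 5, 7, 8}
⟦teacher⟧ = {1, 3, 4, 5, 7, 8, 10}
… ∩ ⟦4 heard⟧ = {1, 3, 4, 5, 7, 8, 10} ∩ {1, 2, 3, 4, 8, 9, 10} = {1, 3, 4, 8, 10}
… ∩ ⟦behind 6⟧ = {1, 3, 4, 8, 10} ∩ {1, 3, 4, 5, 7, 8} = {1, 3, 4, 8}
… ∩ ⟦happy⟧ = {1, 3, 4, 8} ∩ {1, 2, 3, 4, 5} = {1, 3, 4}
So ⟦happy teacher 4 heard behind 6⟧ = {1, 3, 4}.

{1, 3, 4}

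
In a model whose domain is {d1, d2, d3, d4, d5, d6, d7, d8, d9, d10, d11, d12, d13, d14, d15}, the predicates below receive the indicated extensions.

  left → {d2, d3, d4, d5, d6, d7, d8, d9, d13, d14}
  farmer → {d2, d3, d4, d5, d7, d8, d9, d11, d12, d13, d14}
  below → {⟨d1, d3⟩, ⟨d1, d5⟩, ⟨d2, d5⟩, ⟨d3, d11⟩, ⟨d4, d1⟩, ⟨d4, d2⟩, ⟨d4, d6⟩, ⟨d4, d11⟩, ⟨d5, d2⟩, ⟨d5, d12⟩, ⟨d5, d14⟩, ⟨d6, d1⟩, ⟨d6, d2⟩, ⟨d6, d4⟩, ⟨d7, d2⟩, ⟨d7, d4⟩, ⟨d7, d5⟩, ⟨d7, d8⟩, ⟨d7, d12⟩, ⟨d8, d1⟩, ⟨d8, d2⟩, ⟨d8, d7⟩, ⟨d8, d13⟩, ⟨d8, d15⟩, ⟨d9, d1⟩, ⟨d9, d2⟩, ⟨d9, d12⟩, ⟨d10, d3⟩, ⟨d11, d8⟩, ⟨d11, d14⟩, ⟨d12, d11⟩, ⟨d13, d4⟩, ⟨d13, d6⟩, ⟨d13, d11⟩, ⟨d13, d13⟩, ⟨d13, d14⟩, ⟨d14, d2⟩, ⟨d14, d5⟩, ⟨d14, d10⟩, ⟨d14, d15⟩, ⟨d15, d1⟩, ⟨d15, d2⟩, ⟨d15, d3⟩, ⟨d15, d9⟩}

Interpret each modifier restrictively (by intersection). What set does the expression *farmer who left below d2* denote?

{d4, d5, d7, d8, d9, d14}

⟦who left⟧ = ⟦left⟧ = {d2, d3, d4, d5, d6, d7, d8, d9, d13, d14}
⟦below d2⟧ = {x : ⟨x, d2⟩ ∈ ⟦below⟧} = {d4, d5, d6, d7, d8, d9, d14, d15}
⟦farmer⟧ = {d2, d3, d4, d5, d7, d8, d9, d11, d12, d13, d14}
… ∩ ⟦who left⟧ = {d2, d3, d4, d5, d7, d8, d9, d11, d12, d13, d14} ∩ {d2, d3, d4, d5, d6, d7, d8, d9, d13, d14} = {d2, d3, d4, d5, d7, d8, d9, d13, d14}
… ∩ ⟦below d2⟧ = {d2, d3, d4, d5, d7, d8, d9, d13, d14} ∩ {d4, d5, d6, d7, d8, d9, d14, d15} = {d4, d5, d7, d8, d9, d14}
So ⟦farmer who left below d2⟧ = {d4, d5, d7, d8, d9, d14}.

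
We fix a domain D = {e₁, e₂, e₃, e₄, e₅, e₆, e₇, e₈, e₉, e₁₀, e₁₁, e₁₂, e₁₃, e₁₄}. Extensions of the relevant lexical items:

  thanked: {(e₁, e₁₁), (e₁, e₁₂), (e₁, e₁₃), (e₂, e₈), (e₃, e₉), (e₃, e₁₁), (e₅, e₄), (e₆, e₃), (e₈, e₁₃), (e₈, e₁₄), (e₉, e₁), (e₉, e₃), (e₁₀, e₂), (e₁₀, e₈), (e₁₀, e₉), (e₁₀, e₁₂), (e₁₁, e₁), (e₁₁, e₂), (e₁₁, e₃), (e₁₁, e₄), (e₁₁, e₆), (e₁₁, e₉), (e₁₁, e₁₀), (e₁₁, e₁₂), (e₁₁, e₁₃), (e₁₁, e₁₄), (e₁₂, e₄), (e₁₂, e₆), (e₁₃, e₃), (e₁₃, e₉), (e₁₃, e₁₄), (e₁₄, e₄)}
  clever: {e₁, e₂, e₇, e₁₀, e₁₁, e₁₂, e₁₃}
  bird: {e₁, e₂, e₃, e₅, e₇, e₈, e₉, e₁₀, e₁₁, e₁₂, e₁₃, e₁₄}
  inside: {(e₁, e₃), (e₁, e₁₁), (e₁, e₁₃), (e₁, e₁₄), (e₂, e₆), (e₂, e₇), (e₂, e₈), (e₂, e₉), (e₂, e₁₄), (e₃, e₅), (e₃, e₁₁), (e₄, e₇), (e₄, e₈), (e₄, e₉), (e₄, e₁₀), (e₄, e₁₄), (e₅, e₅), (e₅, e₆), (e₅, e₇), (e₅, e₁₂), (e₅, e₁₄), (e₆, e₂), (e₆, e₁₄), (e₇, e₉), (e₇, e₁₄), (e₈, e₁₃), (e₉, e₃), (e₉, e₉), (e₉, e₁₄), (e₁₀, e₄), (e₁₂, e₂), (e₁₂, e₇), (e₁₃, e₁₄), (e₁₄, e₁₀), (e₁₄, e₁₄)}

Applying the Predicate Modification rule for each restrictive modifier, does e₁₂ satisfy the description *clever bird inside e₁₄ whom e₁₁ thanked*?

no

⟦inside e₁₄⟧ = {x : ⟨x, e₁₄⟩ ∈ ⟦inside⟧} = {e₁, e₂, e₄, e₅, e₆, e₇, e₉, e₁₃, e₁₄}
⟦whom e₁₁ thanked⟧ = {x : ⟨e₁₁, x⟩ ∈ ⟦thanked⟧} = {e₁, e₂, e₃, e₄, e₆, e₉, e₁₀, e₁₂, e₁₃, e₁₄}
⟦bird⟧ = {e₁, e₂, e₃, e₅, e₇, e₈, e₉, e₁₀, e₁₁, e₁₂, e₁₃, e₁₄}
… ∩ ⟦inside e₁₄⟧ = {e₁, e₂, e₃, e₅, e₇, e₈, e₉, e₁₀, e₁₁, e₁₂, e₁₃, e₁₄} ∩ {e₁, e₂, e₄, e₅, e₆, e₇, e₉, e₁₃, e₁₄} = {e₁, e₂, e₅, e₇, e₉, e₁₃, e₁₄}
… ∩ ⟦whom e₁₁ thanked⟧ = {e₁, e₂, e₅, e₇, e₉, e₁₃, e₁₄} ∩ {e₁, e₂, e₃, e₄, e₆, e₉, e₁₀, e₁₂, e₁₃, e₁₄} = {e₁, e₂, e₉, e₁₃, e₁₄}
… ∩ ⟦clever⟧ = {e₁, e₂, e₉, e₁₃, e₁₄} ∩ {e₁, e₂, e₇, e₁₀, e₁₁, e₁₂, e₁₃} = {e₁, e₂, e₁₃}
⟦clever bird inside e₁₄ whom e₁₁ thanked⟧ = {e₁, e₂, e₁₃}; e₁₂ ∉ this set.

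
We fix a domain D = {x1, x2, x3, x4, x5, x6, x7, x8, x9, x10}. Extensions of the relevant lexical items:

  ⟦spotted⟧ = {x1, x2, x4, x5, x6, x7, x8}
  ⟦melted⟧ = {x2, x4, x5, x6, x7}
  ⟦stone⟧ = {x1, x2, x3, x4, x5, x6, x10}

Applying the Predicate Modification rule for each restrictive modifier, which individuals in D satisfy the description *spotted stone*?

{x1, x2, x4, x5, x6}

⟦stone⟧ = {x1, x2, x3, x4, x5, x6, x10}
… ∩ ⟦spotted⟧ = {x1, x2, x3, x4, x5, x6, x10} ∩ {x1, x2, x4, x5, x6, x7, x8} = {x1, x2, x4, x5, x6}
So ⟦spotted stone⟧ = {x1, x2, x4, x5, x6}.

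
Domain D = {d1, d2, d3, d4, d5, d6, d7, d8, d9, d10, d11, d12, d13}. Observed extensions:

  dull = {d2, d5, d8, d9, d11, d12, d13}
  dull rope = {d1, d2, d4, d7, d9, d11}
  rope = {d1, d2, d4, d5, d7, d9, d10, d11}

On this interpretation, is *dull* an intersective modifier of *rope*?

⟦dull⟧ ∩ ⟦rope⟧ = {d2, d5, d8, d9, d11, d12, d13} ∩ {d1, d2, d4, d5, d7, d9, d10, d11} = {d2, d5, d9, d11}
Observed ⟦dull rope⟧ = {d1, d2, d4, d7, d9, d11}.
These differ, so the modifier is not intersective in this model.

no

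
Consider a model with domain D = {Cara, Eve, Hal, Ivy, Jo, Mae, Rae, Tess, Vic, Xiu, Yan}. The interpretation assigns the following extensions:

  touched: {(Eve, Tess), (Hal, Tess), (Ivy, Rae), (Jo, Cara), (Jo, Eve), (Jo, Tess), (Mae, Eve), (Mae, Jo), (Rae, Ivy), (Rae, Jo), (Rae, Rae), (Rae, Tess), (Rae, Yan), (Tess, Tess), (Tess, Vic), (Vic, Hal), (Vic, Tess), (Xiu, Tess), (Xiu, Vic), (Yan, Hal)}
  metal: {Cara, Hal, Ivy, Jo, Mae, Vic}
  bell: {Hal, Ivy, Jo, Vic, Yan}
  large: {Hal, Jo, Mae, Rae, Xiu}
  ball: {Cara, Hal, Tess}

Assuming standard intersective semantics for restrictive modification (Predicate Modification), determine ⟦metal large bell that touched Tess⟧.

{Hal, Jo}

⟦that touched Tess⟧ = {x : ⟨x, Tess⟩ ∈ ⟦touched⟧} = {Eve, Hal, Jo, Rae, Tess, Vic, Xiu}
⟦bell⟧ = {Hal, Ivy, Jo, Vic, Yan}
… ∩ ⟦that touched Tess⟧ = {Hal, Ivy, Jo, Vic, Yan} ∩ {Eve, Hal, Jo, Rae, Tess, Vic, Xiu} = {Hal, Jo, Vic}
… ∩ ⟦metal⟧ = {Hal, Jo, Vic} ∩ {Cara, Hal, Ivy, Jo, Mae, Vic} = {Hal, Jo, Vic}
… ∩ ⟦large⟧ = {Hal, Jo, Vic} ∩ {Hal, Jo, Mae, Rae, Xiu} = {Hal, Jo}
So ⟦metal large bell that touched Tess⟧ = {Hal, Jo}.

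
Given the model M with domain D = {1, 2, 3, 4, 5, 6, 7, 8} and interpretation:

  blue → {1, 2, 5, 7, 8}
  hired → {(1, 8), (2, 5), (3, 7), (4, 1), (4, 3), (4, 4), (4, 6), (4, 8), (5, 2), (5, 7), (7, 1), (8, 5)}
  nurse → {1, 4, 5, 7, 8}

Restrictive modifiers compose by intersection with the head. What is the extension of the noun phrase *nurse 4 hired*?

⟦4 hired⟧ = {x : ⟨4, x⟩ ∈ ⟦hired⟧} = {1, 3, 4, 6, 8}
⟦nurse⟧ = {1, 4, 5, 7, 8}
… ∩ ⟦4 hired⟧ = {1, 4, 5, 7, 8} ∩ {1, 3, 4, 6, 8} = {1, 4, 8}
So ⟦nurse 4 hired⟧ = {1, 4, 8}.

{1, 4, 8}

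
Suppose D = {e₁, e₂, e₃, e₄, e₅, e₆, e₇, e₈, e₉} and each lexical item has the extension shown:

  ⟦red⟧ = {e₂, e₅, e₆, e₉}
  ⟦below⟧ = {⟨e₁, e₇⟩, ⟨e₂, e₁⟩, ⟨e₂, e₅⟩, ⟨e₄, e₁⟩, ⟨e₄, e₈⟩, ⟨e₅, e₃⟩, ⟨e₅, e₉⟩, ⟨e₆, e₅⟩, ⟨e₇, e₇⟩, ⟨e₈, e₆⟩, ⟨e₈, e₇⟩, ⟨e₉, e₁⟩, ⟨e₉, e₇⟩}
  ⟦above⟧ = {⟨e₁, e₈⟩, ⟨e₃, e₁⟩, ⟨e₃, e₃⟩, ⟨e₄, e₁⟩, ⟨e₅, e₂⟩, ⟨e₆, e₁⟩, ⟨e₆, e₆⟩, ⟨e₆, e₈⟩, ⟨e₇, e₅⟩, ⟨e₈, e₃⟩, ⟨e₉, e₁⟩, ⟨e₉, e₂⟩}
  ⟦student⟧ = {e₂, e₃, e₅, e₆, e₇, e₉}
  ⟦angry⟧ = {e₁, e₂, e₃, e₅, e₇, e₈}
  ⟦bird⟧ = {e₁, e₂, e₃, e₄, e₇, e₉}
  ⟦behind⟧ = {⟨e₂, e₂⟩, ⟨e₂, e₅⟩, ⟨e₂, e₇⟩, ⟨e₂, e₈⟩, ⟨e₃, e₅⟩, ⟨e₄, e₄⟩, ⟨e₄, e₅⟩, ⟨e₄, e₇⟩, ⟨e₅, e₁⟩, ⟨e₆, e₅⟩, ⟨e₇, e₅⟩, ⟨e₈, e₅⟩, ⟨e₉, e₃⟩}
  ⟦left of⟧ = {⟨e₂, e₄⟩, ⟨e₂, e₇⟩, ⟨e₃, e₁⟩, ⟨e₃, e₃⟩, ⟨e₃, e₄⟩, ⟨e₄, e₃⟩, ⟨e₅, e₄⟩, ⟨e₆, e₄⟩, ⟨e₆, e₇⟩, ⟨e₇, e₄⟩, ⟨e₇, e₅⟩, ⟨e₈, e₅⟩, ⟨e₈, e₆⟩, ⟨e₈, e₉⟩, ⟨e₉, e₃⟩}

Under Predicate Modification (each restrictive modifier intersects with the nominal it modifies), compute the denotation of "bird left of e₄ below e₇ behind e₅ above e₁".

⟦left of e₄⟧ = {x : ⟨x, e₄⟩ ∈ ⟦left of⟧} = {e₂, e₃, e₅, e₆, e₇}
⟦below e₇⟧ = {x : ⟨x, e₇⟩ ∈ ⟦below⟧} = {e₁, e₇, e₈, e₉}
⟦behind e₅⟧ = {x : ⟨x, e₅⟩ ∈ ⟦behind⟧} = {e₂, e₃, e₄, e₆, e₇, e₈}
⟦above e₁⟧ = {x : ⟨x, e₁⟩ ∈ ⟦above⟧} = {e₃, e₄, e₆, e₉}
⟦bird⟧ = {e₁, e₂, e₃, e₄, e₇, e₉}
… ∩ ⟦left of e₄⟧ = {e₁, e₂, e₃, e₄, e₇, e₉} ∩ {e₂, e₃, e₅, e₆, e₇} = {e₂, e₃, e₇}
… ∩ ⟦below e₇⟧ = {e₂, e₃, e₇} ∩ {e₁, e₇, e₈, e₉} = {e₇}
… ∩ ⟦behind e₅⟧ = {e₇} ∩ {e₂, e₃, e₄, e₆, e₇, e₈} = {e₇}
… ∩ ⟦above e₁⟧ = {e₇} ∩ {e₃, e₄, e₆, e₉} = ∅
So ⟦bird left of e₄ below e₇ behind e₅ above e₁⟧ = {}.

{}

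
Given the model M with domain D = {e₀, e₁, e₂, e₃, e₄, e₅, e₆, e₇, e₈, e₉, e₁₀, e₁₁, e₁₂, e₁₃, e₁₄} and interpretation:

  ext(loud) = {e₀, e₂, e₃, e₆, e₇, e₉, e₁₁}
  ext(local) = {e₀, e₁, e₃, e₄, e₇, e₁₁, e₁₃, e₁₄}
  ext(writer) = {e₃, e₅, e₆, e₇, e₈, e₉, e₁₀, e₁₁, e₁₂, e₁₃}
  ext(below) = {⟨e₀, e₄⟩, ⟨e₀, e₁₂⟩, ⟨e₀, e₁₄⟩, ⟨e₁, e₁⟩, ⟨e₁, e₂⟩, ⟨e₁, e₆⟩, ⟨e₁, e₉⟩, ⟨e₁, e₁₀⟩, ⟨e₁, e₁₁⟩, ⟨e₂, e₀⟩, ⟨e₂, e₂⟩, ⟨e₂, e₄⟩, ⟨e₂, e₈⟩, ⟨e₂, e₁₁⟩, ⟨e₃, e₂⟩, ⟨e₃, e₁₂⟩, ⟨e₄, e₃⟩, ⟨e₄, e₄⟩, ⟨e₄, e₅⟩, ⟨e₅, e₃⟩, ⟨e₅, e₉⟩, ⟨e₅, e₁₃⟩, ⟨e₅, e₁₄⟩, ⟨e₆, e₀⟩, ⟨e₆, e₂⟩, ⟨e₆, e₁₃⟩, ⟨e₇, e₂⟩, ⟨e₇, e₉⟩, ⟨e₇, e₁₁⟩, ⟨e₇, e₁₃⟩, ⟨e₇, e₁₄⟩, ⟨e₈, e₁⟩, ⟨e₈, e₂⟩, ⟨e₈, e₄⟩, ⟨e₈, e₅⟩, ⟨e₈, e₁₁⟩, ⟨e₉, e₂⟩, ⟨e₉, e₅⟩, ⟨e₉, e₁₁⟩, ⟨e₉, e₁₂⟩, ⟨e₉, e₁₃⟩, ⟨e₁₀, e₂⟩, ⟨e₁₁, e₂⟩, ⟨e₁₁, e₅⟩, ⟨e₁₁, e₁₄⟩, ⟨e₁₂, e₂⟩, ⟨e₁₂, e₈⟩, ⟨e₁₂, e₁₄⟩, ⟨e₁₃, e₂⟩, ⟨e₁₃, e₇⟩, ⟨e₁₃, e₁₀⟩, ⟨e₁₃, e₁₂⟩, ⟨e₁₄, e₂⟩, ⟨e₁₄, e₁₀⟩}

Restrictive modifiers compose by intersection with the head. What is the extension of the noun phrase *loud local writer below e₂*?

⟦below e₂⟧ = {x : ⟨x, e₂⟩ ∈ ⟦below⟧} = {e₁, e₂, e₃, e₆, e₇, e₈, e₉, e₁₀, e₁₁, e₁₂, e₁₃, e₁₄}
⟦writer⟧ = {e₃, e₅, e₆, e₇, e₈, e₉, e₁₀, e₁₁, e₁₂, e₁₃}
… ∩ ⟦below e₂⟧ = {e₃, e₅, e₆, e₇, e₈, e₉, e₁₀, e₁₁, e₁₂, e₁₃} ∩ {e₁, e₂, e₃, e₆, e₇, e₈, e₉, e₁₀, e₁₁, e₁₂, e₁₃, e₁₄} = {e₃, e₆, e₇, e₈, e₉, e₁₀, e₁₁, e₁₂, e₁₃}
… ∩ ⟦loud⟧ = {e₃, e₆, e₇, e₈, e₉, e₁₀, e₁₁, e₁₂, e₁₃} ∩ {e₀, e₂, e₃, e₆, e₇, e₉, e₁₁} = {e₃, e₆, e₇, e₉, e₁₁}
… ∩ ⟦local⟧ = {e₃, e₆, e₇, e₉, e₁₁} ∩ {e₀, e₁, e₃, e₄, e₇, e₁₁, e₁₃, e₁₄} = {e₃, e₇, e₁₁}
So ⟦loud local writer below e₂⟧ = {e₃, e₇, e₁₁}.

{e₃, e₇, e₁₁}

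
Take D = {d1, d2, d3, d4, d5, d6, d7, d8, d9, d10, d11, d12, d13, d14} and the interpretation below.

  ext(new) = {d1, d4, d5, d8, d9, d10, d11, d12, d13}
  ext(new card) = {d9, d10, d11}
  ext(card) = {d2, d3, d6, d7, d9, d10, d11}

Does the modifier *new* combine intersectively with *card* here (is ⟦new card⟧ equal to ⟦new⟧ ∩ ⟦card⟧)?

yes

⟦new⟧ ∩ ⟦card⟧ = {d1, d4, d5, d8, d9, d10, d11, d12, d13} ∩ {d2, d3, d6, d7, d9, d10, d11} = {d9, d10, d11}
Observed ⟦new card⟧ = {d9, d10, d11}.
These coincide, so the modifier is intersective here.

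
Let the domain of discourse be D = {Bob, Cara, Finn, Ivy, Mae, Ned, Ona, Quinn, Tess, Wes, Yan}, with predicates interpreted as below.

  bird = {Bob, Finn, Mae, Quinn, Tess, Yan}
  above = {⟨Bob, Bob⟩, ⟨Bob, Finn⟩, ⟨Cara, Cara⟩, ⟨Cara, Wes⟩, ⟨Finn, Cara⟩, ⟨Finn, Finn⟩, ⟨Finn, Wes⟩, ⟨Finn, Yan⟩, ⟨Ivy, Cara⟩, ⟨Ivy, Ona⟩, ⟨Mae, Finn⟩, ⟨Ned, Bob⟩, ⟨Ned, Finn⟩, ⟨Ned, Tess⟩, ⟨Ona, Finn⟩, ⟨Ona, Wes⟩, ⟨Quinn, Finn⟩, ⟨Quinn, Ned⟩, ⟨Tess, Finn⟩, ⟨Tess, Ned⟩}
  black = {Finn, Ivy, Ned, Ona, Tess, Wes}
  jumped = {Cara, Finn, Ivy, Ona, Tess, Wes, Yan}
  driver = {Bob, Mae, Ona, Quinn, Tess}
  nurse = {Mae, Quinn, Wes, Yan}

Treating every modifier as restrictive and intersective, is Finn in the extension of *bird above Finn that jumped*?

⟦above Finn⟧ = {x : ⟨x, Finn⟩ ∈ ⟦above⟧} = {Bob, Finn, Mae, Ned, Ona, Quinn, Tess}
⟦that jumped⟧ = ⟦jumped⟧ = {Cara, Finn, Ivy, Ona, Tess, Wes, Yan}
⟦bird⟧ = {Bob, Finn, Mae, Quinn, Tess, Yan}
… ∩ ⟦above Finn⟧ = {Bob, Finn, Mae, Quinn, Tess, Yan} ∩ {Bob, Finn, Mae, Ned, Ona, Quinn, Tess} = {Bob, Finn, Mae, Quinn, Tess}
… ∩ ⟦that jumped⟧ = {Bob, Finn, Mae, Quinn, Tess} ∩ {Cara, Finn, Ivy, Ona, Tess, Wes, Yan} = {Finn, Tess}
⟦bird above Finn that jumped⟧ = {Finn, Tess}; Finn ∈ this set.

yes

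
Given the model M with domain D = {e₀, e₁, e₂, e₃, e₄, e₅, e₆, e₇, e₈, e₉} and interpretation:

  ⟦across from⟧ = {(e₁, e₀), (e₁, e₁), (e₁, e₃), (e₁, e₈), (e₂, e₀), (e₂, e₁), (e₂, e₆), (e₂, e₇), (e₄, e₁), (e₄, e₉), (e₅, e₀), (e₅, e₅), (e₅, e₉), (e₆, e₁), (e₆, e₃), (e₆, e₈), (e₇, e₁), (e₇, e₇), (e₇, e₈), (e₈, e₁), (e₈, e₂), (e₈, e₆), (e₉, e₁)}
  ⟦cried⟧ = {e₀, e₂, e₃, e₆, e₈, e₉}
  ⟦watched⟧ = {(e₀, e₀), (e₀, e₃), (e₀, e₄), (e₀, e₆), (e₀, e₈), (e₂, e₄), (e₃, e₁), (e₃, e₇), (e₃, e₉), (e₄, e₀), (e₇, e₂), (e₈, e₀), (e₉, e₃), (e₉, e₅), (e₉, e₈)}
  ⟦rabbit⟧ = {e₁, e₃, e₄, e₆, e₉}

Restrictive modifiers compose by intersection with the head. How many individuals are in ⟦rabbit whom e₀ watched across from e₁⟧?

2

⟦whom e₀ watched⟧ = {x : ⟨e₀, x⟩ ∈ ⟦watched⟧} = {e₀, e₃, e₄, e₆, e₈}
⟦across from e₁⟧ = {x : ⟨x, e₁⟩ ∈ ⟦across from⟧} = {e₁, e₂, e₄, e₆, e₇, e₈, e₉}
⟦rabbit⟧ = {e₁, e₃, e₄, e₆, e₉}
… ∩ ⟦whom e₀ watched⟧ = {e₁, e₃, e₄, e₆, e₉} ∩ {e₀, e₃, e₄, e₆, e₈} = {e₃, e₄, e₆}
… ∩ ⟦across from e₁⟧ = {e₃, e₄, e₆} ∩ {e₁, e₂, e₄, e₆, e₇, e₈, e₉} = {e₄, e₆}
⟦rabbit whom e₀ watched across from e₁⟧ = {e₄, e₆}, so the cardinality is 2.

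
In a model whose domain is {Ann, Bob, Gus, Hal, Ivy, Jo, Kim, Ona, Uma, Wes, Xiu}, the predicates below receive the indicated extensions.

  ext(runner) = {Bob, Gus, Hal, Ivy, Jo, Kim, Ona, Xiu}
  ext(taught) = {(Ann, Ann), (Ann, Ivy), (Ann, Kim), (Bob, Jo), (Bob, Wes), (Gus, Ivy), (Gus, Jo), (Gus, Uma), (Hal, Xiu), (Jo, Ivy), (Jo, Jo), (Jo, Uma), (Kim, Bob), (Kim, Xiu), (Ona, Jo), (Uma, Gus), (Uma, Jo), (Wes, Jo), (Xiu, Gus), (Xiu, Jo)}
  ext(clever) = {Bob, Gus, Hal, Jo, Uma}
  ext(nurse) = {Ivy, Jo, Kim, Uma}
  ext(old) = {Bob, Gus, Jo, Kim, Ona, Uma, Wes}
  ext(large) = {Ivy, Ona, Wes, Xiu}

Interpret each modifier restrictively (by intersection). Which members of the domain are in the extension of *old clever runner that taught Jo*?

{Bob, Gus, Jo}

⟦that taught Jo⟧ = {x : ⟨x, Jo⟩ ∈ ⟦taught⟧} = {Bob, Gus, Jo, Ona, Uma, Wes, Xiu}
⟦runner⟧ = {Bob, Gus, Hal, Ivy, Jo, Kim, Ona, Xiu}
… ∩ ⟦that taught Jo⟧ = {Bob, Gus, Hal, Ivy, Jo, Kim, Ona, Xiu} ∩ {Bob, Gus, Jo, Ona, Uma, Wes, Xiu} = {Bob, Gus, Jo, Ona, Xiu}
… ∩ ⟦old⟧ = {Bob, Gus, Jo, Ona, Xiu} ∩ {Bob, Gus, Jo, Kim, Ona, Uma, Wes} = {Bob, Gus, Jo, Ona}
… ∩ ⟦clever⟧ = {Bob, Gus, Jo, Ona} ∩ {Bob, Gus, Hal, Jo, Uma} = {Bob, Gus, Jo}
So ⟦old clever runner that taught Jo⟧ = {Bob, Gus, Jo}.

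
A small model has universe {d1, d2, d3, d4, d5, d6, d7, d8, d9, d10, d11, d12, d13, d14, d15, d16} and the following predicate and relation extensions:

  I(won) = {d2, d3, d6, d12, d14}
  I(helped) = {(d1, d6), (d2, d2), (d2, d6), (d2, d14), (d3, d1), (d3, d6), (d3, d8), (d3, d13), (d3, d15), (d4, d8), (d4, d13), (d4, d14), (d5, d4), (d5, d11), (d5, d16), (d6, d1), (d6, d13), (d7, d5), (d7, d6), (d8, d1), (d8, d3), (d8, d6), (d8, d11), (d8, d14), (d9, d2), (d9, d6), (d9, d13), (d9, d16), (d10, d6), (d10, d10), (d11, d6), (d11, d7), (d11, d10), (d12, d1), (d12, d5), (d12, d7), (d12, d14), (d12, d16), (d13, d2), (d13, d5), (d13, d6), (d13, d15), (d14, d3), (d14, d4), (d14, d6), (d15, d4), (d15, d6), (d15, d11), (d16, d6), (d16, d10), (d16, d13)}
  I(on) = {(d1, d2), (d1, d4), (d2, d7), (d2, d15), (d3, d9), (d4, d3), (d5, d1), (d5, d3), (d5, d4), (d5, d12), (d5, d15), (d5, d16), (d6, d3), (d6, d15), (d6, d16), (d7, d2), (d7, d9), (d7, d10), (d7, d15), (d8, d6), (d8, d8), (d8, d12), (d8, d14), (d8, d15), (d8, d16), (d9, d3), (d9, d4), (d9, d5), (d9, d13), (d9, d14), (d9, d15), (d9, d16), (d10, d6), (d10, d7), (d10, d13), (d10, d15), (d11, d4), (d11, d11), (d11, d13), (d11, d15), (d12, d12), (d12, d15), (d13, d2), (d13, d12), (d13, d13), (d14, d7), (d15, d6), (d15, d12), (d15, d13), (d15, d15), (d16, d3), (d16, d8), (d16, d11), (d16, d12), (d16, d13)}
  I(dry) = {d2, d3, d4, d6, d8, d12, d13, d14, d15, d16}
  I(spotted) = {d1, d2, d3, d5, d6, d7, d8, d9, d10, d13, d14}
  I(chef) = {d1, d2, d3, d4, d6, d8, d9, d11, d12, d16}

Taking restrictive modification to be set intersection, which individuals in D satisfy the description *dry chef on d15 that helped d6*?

{d2, d8}

⟦on d15⟧ = {x : ⟨x, d15⟩ ∈ ⟦on⟧} = {d2, d5, d6, d7, d8, d9, d10, d11, d12, d15}
⟦that helped d6⟧ = {x : ⟨x, d6⟩ ∈ ⟦helped⟧} = {d1, d2, d3, d7, d8, d9, d10, d11, d13, d14, d15, d16}
⟦chef⟧ = {d1, d2, d3, d4, d6, d8, d9, d11, d12, d16}
… ∩ ⟦on d15⟧ = {d1, d2, d3, d4, d6, d8, d9, d11, d12, d16} ∩ {d2, d5, d6, d7, d8, d9, d10, d11, d12, d15} = {d2, d6, d8, d9, d11, d12}
… ∩ ⟦that helped d6⟧ = {d2, d6, d8, d9, d11, d12} ∩ {d1, d2, d3, d7, d8, d9, d10, d11, d13, d14, d15, d16} = {d2, d8, d9, d11}
… ∩ ⟦dry⟧ = {d2, d8, d9, d11} ∩ {d2, d3, d4, d6, d8, d12, d13, d14, d15, d16} = {d2, d8}
So ⟦dry chef on d15 that helped d6⟧ = {d2, d8}.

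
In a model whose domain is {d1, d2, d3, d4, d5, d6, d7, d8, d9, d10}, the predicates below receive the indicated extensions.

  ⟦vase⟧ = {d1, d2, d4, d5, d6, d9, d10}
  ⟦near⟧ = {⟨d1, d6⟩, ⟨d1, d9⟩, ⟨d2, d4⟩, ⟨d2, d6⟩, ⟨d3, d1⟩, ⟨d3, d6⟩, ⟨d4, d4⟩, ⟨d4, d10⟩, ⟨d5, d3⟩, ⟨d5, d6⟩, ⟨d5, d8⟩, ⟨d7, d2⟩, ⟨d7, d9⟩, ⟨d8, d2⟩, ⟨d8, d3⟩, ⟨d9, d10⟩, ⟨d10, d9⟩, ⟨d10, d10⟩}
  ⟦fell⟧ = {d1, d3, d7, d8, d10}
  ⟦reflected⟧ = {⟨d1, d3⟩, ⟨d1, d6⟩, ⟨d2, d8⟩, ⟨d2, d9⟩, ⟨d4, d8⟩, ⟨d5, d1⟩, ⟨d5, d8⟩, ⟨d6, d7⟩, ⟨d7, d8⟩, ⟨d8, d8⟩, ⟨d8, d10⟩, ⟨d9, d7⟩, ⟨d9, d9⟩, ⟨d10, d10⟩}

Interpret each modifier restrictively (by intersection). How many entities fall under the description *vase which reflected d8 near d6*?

2

⟦which reflected d8⟧ = {x : ⟨x, d8⟩ ∈ ⟦reflected⟧} = {d2, d4, d5, d7, d8}
⟦near d6⟧ = {x : ⟨x, d6⟩ ∈ ⟦near⟧} = {d1, d2, d3, d5}
⟦vase⟧ = {d1, d2, d4, d5, d6, d9, d10}
… ∩ ⟦which reflected d8⟧ = {d1, d2, d4, d5, d6, d9, d10} ∩ {d2, d4, d5, d7, d8} = {d2, d4, d5}
… ∩ ⟦near d6⟧ = {d2, d4, d5} ∩ {d1, d2, d3, d5} = {d2, d5}
⟦vase which reflected d8 near d6⟧ = {d2, d5}, so the cardinality is 2.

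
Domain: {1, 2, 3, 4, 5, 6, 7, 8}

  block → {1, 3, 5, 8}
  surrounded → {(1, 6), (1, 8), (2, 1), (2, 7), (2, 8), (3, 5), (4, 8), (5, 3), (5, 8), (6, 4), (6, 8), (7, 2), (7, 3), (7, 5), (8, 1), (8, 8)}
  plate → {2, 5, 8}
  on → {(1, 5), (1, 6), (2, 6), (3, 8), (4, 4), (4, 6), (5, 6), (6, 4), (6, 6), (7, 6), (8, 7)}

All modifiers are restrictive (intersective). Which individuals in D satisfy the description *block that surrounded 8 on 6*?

⟦that surrounded 8⟧ = {x : ⟨x, 8⟩ ∈ ⟦surrounded⟧} = {1, 2, 4, 5, 6, 8}
⟦on 6⟧ = {x : ⟨x, 6⟩ ∈ ⟦on⟧} = {1, 2, 4, 5, 6, 7}
⟦block⟧ = {1, 3, 5, 8}
… ∩ ⟦that surrounded 8⟧ = {1, 3, 5, 8} ∩ {1, 2, 4, 5, 6, 8} = {1, 5, 8}
… ∩ ⟦on 6⟧ = {1, 5, 8} ∩ {1, 2, 4, 5, 6, 7} = {1, 5}
So ⟦block that surrounded 8 on 6⟧ = {1, 5}.

{1, 5}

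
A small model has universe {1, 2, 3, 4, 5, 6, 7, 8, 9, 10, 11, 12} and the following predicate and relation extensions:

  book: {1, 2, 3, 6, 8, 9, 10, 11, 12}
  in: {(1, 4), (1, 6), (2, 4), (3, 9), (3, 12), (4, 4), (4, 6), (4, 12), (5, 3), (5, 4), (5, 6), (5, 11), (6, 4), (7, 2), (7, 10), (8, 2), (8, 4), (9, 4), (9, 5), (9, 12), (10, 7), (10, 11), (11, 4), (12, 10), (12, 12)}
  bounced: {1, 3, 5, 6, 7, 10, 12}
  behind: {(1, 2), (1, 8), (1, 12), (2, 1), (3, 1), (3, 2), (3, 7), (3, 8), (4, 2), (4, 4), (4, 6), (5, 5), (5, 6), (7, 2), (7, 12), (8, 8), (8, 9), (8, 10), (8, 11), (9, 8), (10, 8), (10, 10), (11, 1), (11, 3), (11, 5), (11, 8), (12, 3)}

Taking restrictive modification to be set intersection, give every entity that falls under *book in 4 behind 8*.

⟦in 4⟧ = {x : ⟨x, 4⟩ ∈ ⟦in⟧} = {1, 2, 4, 5, 6, 8, 9, 11}
⟦behind 8⟧ = {x : ⟨x, 8⟩ ∈ ⟦behind⟧} = {1, 3, 8, 9, 10, 11}
⟦book⟧ = {1, 2, 3, 6, 8, 9, 10, 11, 12}
… ∩ ⟦in 4⟧ = {1, 2, 3, 6, 8, 9, 10, 11, 12} ∩ {1, 2, 4, 5, 6, 8, 9, 11} = {1, 2, 6, 8, 9, 11}
… ∩ ⟦behind 8⟧ = {1, 2, 6, 8, 9, 11} ∩ {1, 3, 8, 9, 10, 11} = {1, 8, 9, 11}
So ⟦book in 4 behind 8⟧ = {1, 8, 9, 11}.

{1, 8, 9, 11}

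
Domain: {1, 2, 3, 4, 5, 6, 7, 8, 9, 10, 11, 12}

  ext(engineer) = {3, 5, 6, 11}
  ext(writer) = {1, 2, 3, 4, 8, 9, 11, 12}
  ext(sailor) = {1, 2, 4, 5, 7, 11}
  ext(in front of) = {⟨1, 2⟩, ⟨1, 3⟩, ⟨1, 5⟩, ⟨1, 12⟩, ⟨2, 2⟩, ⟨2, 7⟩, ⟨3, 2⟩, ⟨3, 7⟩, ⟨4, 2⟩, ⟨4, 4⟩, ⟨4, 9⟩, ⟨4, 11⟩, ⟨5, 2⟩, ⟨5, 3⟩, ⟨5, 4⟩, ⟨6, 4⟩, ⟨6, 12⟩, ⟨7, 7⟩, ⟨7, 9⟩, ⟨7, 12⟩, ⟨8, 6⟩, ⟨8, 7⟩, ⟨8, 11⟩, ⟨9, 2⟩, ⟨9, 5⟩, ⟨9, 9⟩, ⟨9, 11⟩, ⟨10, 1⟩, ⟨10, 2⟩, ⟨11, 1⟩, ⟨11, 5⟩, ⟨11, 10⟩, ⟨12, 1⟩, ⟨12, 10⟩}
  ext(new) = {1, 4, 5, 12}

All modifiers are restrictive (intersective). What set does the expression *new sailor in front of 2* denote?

{1, 4, 5}

⟦in front of 2⟧ = {x : ⟨x, 2⟩ ∈ ⟦in front of⟧} = {1, 2, 3, 4, 5, 9, 10}
⟦sailor⟧ = {1, 2, 4, 5, 7, 11}
… ∩ ⟦in front of 2⟧ = {1, 2, 4, 5, 7, 11} ∩ {1, 2, 3, 4, 5, 9, 10} = {1, 2, 4, 5}
… ∩ ⟦new⟧ = {1, 2, 4, 5} ∩ {1, 4, 5, 12} = {1, 4, 5}
So ⟦new sailor in front of 2⟧ = {1, 4, 5}.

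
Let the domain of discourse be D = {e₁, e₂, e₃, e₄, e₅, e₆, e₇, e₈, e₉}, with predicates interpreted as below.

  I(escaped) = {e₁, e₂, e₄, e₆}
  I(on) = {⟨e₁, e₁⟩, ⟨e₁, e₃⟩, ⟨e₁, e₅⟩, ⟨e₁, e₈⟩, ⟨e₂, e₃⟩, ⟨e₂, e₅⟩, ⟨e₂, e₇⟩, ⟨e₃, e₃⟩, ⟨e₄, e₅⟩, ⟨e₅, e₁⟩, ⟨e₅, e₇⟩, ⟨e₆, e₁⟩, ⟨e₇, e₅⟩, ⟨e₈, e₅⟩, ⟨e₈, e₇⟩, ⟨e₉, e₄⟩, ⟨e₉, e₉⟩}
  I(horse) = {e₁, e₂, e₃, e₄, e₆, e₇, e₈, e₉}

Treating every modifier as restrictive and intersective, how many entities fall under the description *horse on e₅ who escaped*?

3

⟦on e₅⟧ = {x : ⟨x, e₅⟩ ∈ ⟦on⟧} = {e₁, e₂, e₄, e₇, e₈}
⟦who escaped⟧ = ⟦escaped⟧ = {e₁, e₂, e₄, e₆}
⟦horse⟧ = {e₁, e₂, e₃, e₄, e₆, e₇, e₈, e₉}
… ∩ ⟦on e₅⟧ = {e₁, e₂, e₃, e₄, e₆, e₇, e₈, e₉} ∩ {e₁, e₂, e₄, e₇, e₈} = {e₁, e₂, e₄, e₇, e₈}
… ∩ ⟦who escaped⟧ = {e₁, e₂, e₄, e₇, e₈} ∩ {e₁, e₂, e₄, e₆} = {e₁, e₂, e₄}
⟦horse on e₅ who escaped⟧ = {e₁, e₂, e₄}, so the cardinality is 3.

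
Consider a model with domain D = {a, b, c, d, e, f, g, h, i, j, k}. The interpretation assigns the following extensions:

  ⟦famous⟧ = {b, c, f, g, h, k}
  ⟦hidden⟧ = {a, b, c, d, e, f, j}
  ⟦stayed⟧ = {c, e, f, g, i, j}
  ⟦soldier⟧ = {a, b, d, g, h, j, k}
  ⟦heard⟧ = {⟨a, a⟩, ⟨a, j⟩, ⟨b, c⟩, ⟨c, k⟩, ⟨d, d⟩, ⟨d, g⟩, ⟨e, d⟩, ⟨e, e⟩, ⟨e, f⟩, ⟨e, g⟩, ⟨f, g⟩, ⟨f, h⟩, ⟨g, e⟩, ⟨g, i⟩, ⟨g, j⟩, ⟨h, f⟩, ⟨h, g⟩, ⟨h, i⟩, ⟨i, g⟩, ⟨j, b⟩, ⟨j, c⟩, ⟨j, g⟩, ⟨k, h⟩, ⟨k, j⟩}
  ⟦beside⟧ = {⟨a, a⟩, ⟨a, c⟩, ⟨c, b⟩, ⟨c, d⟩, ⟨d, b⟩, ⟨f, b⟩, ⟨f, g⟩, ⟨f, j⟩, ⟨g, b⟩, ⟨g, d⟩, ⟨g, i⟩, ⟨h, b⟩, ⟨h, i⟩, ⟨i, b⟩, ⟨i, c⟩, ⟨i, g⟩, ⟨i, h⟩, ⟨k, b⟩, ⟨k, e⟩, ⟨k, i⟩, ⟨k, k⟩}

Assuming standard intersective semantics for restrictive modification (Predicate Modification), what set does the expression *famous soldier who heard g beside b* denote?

{h}

⟦who heard g⟧ = {x : ⟨x, g⟩ ∈ ⟦heard⟧} = {d, e, f, h, i, j}
⟦beside b⟧ = {x : ⟨x, b⟩ ∈ ⟦beside⟧} = {c, d, f, g, h, i, k}
⟦soldier⟧ = {a, b, d, g, h, j, k}
… ∩ ⟦who heard g⟧ = {a, b, d, g, h, j, k} ∩ {d, e, f, h, i, j} = {d, h, j}
… ∩ ⟦beside b⟧ = {d, h, j} ∩ {c, d, f, g, h, i, k} = {d, h}
… ∩ ⟦famous⟧ = {d, h} ∩ {b, c, f, g, h, k} = {h}
So ⟦famous soldier who heard g beside b⟧ = {h}.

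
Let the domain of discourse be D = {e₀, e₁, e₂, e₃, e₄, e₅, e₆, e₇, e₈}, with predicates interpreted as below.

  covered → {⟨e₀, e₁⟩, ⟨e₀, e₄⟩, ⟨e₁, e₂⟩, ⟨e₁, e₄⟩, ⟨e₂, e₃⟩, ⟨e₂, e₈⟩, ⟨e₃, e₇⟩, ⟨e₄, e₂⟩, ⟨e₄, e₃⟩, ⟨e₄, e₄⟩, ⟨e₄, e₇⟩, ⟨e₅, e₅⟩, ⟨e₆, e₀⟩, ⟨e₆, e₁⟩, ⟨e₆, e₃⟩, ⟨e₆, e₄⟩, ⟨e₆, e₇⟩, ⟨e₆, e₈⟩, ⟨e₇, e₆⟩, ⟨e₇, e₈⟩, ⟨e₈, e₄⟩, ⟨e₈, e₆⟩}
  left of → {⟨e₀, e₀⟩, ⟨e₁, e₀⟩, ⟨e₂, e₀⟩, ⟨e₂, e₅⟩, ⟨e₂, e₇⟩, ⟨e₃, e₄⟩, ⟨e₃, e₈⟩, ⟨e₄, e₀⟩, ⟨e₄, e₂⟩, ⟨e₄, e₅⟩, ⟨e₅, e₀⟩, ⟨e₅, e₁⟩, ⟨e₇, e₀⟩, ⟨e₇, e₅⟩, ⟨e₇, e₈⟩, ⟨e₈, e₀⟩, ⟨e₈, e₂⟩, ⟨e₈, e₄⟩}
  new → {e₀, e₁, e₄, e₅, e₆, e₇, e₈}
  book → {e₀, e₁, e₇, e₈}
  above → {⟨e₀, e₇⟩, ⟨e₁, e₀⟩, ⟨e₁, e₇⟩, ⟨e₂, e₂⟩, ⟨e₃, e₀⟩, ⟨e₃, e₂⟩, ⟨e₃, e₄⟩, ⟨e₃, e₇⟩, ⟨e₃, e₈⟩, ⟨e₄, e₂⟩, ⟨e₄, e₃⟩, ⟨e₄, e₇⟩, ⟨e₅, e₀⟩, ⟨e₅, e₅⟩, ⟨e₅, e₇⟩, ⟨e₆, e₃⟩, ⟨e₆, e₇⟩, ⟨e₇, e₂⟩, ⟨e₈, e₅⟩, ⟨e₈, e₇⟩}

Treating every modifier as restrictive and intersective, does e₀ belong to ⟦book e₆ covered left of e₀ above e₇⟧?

yes

⟦e₆ covered⟧ = {x : ⟨e₆, x⟩ ∈ ⟦covered⟧} = {e₀, e₁, e₃, e₄, e₇, e₈}
⟦left of e₀⟧ = {x : ⟨x, e₀⟩ ∈ ⟦left of⟧} = {e₀, e₁, e₂, e₄, e₅, e₇, e₈}
⟦above e₇⟧ = {x : ⟨x, e₇⟩ ∈ ⟦above⟧} = {e₀, e₁, e₃, e₄, e₅, e₆, e₈}
⟦book⟧ = {e₀, e₁, e₇, e₈}
… ∩ ⟦e₆ covered⟧ = {e₀, e₁, e₇, e₈} ∩ {e₀, e₁, e₃, e₄, e₇, e₈} = {e₀, e₁, e₇, e₈}
… ∩ ⟦left of e₀⟧ = {e₀, e₁, e₇, e₈} ∩ {e₀, e₁, e₂, e₄, e₅, e₇, e₈} = {e₀, e₁, e₇, e₈}
… ∩ ⟦above e₇⟧ = {e₀, e₁, e₇, e₈} ∩ {e₀, e₁, e₃, e₄, e₅, e₆, e₈} = {e₀, e₁, e₈}
⟦book e₆ covered left of e₀ above e₇⟧ = {e₀, e₁, e₈}; e₀ ∈ this set.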